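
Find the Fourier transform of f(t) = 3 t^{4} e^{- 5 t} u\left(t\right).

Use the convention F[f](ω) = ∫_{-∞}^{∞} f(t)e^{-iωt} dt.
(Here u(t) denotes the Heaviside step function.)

F(ω) = \frac{72}{\left(i \omega + 5\right)^{5}}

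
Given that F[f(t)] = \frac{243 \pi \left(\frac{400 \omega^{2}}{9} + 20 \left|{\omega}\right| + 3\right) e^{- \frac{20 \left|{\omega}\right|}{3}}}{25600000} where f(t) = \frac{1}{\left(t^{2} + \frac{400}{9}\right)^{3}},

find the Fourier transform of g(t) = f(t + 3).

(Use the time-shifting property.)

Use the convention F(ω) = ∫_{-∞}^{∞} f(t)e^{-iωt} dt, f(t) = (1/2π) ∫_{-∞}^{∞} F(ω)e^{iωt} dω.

F[g](ω) = \frac{27 \pi \left(400 \omega^{2} + 180 \left|{\omega}\right| + 27\right) e^{3 i \omega - \frac{20 \left|{\omega}\right|}{3}}}{25600000}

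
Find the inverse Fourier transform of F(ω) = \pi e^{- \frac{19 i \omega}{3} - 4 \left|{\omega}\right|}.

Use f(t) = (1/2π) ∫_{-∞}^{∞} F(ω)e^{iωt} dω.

f(t) = \frac{4}{\left(t - \frac{19}{3}\right)^{2} + 16}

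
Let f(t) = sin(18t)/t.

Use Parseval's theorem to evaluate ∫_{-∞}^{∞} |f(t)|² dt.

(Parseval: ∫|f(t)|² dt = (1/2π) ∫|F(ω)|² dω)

∫|f(t)|² dt = 18 \pi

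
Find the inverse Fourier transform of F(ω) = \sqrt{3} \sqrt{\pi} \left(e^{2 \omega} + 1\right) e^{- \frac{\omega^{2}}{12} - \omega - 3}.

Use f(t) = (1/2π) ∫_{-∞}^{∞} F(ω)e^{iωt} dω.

f(t) = 6 e^{- 3 t^{2}} \cos{\left(6 t \right)}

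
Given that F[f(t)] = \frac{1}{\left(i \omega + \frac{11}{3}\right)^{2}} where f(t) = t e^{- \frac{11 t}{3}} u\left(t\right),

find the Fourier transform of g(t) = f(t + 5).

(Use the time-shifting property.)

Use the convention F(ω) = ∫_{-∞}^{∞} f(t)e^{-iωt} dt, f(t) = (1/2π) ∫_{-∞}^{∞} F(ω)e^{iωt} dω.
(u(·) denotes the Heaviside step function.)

F[g](ω) = \frac{9 e^{5 i \omega}}{\left(3 i \omega + 11\right)^{2}}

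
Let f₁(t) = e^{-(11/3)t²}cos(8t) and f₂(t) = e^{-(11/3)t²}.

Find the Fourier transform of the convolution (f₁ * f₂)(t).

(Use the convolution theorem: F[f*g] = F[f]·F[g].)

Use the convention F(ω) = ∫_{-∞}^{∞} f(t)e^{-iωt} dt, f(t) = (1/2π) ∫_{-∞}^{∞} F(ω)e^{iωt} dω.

F[f₁*f₂](ω) = \frac{3 \pi \left(e^{\frac{24 \omega}{11}} + 1\right) e^{- \frac{3 \omega^{2}}{22} - \frac{12 \omega}{11} - \frac{48}{11}}}{22}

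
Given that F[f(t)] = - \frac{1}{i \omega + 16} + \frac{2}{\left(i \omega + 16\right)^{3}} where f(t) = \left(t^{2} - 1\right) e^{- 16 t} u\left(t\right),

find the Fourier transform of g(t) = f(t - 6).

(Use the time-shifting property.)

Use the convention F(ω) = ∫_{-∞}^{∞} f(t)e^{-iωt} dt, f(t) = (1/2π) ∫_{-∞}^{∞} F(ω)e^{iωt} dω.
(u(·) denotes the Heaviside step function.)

F[g](ω) = \frac{\left(2 i \omega - \left(i \omega + 16\right)^{3} + 32\right) e^{- 6 i \omega}}{\left(i \omega + 16\right)^{4}}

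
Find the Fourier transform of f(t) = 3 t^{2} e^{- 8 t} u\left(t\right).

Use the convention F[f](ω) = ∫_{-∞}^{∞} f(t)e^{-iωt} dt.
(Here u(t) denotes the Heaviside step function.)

F(ω) = \frac{6}{\left(i \omega + 8\right)^{3}}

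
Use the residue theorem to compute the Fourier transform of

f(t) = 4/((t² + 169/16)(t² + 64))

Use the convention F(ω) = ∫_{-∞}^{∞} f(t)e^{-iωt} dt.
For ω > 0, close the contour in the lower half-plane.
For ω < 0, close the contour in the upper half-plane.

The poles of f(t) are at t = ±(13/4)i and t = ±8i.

Let g(z) = f(z)e^{-iωz}; for large |z| the factor e^{-iωz} decays in the lower half-plane when ω > 0 and in the upper half-plane when ω < 0.

Case ω > 0 (lower half-plane, clockwise contour ⇒ F(ω) = -2πi·ΣRes):
  Res_{z = - \frac{13 i}{4}} g(z) = \frac{128 i e^{- \frac{13 \omega}{4}}}{11115}
  Res_{z = - 8 i} g(z) = - \frac{4 i e^{- 8 \omega}}{855}
  F(ω) = -2πi·ΣRes = - \frac{8 \pi e^{- 8 \omega}}{855} + \frac{256 \pi e^{- \frac{13 \omega}{4}}}{11115}

Case ω < 0 (upper half-plane, counterclockwise contour ⇒ F(ω) = +2πi·ΣRes):
  Res_{z = \frac{13 i}{4}} g(z) = - \frac{128 i e^{\frac{13 \omega}{4}}}{11115}
  Res_{z = 8 i} g(z) = \frac{4 i e^{8 \omega}}{855}
  F(ω) = 2πi·ΣRes = \frac{8 \pi \left(32 e^{\frac{13 \omega}{4}} - 13 e^{8 \omega}\right)}{11115}

Both cases combine into a single formula in |ω|:

F(ω) = - \frac{8 \pi e^{- 8 \left|{\omega}\right|}}{855} + \frac{256 \pi e^{- \frac{13 \left|{\omega}\right|}{4}}}{11115}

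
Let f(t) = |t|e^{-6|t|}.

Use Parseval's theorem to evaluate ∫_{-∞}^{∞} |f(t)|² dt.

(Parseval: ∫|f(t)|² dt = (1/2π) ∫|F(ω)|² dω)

∫|f(t)|² dt = \frac{1}{432}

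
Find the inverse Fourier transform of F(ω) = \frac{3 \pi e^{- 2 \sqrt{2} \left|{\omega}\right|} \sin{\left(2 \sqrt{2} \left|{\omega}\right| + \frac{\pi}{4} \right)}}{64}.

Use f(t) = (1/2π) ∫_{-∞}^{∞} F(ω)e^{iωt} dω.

f(t) = \frac{3}{t^{4} + 256}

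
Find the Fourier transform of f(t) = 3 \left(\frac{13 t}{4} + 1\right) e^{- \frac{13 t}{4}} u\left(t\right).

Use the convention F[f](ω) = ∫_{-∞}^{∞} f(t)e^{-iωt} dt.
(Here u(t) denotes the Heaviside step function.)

F(ω) = \frac{24 \left(- 2 i \omega - 13\right)}{16 \omega^{2} - 104 i \omega - 169}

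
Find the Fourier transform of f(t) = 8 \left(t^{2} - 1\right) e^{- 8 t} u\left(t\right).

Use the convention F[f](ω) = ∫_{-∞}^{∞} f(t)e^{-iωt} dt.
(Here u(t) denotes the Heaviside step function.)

F(ω) = \frac{8 \left(2 i \omega - \left(i \omega + 8\right)^{3} + 16\right)}{\left(i \omega + 8\right)^{4}}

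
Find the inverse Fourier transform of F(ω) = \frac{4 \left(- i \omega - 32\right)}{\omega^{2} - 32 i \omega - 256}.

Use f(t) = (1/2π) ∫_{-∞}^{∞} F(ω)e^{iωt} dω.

f(t) = 4 \left(16 t + 1\right) e^{- 16 t} u\left(t\right)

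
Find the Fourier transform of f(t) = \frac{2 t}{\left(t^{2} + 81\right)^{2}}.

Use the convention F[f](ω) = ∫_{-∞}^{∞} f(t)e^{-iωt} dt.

F(ω) = - \frac{i \pi \omega e^{- 9 \left|{\omega}\right|}}{9}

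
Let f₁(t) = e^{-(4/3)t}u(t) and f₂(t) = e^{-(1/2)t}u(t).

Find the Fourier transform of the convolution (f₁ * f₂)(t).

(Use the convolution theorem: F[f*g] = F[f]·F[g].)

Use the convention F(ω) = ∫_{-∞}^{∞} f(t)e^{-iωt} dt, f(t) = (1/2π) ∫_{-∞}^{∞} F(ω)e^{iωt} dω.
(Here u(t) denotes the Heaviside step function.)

F[f₁*f₂](ω) = \frac{6}{- 6 \omega^{2} + 11 i \omega + 4}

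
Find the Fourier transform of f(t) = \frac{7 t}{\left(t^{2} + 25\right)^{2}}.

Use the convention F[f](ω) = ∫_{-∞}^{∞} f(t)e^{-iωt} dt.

F(ω) = - \frac{7 i \pi \omega e^{- 5 \left|{\omega}\right|}}{10}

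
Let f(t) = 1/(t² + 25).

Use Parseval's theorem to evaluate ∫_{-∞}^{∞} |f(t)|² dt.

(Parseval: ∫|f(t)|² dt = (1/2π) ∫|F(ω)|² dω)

∫|f(t)|² dt = \frac{\pi}{250}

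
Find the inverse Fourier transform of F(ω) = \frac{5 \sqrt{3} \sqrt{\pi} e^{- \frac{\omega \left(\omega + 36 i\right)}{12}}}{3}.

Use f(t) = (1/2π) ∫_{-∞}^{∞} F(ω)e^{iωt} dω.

f(t) = 5 e^{- 3 \left(t - 3\right)^{2}}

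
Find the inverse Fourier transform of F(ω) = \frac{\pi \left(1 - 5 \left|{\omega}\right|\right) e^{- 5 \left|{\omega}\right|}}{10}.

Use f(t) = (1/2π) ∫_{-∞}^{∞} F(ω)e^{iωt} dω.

f(t) = \frac{t^{2}}{\left(t^{2} + 25\right)^{2}}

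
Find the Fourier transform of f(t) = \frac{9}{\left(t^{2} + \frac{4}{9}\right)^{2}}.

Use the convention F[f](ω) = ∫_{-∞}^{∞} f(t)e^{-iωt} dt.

F(ω) = \frac{81 \pi \left(2 \left|{\omega}\right| + 3\right) e^{- \frac{2 \left|{\omega}\right|}{3}}}{16}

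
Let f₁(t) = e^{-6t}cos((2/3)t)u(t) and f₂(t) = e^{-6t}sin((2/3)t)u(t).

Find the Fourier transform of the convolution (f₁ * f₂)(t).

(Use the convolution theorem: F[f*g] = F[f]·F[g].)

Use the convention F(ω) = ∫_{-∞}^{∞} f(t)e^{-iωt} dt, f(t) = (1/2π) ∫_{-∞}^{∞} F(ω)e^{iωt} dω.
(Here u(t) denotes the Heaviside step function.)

F[f₁*f₂](ω) = \frac{54 \left(i \omega + 6\right)}{\left(9 \left(i \omega + 6\right)^{2} + 4\right)^{2}}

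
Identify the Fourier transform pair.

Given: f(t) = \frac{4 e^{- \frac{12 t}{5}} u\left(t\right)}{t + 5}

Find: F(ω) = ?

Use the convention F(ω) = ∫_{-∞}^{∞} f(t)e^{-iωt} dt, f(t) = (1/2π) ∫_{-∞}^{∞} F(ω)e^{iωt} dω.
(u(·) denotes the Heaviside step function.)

F(ω) = 4 e^{5 i \omega + 12} \operatorname{E}_{1}\left(5 i \omega + 12\right)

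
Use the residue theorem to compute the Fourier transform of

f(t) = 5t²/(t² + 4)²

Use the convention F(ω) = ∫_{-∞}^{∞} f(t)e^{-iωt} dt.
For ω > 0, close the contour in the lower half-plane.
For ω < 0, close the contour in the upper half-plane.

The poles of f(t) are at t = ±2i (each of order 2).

Let g(z) = f(z)e^{-iωz}; for large |z| the factor e^{-iωz} decays in the lower half-plane when ω > 0 and in the upper half-plane when ω < 0.

Case ω > 0 (lower half-plane, clockwise contour ⇒ F(ω) = -2πi·ΣRes):
  Res_{z = - 2 i} g(z) = \frac{5 i \left(1 - 2 \omega\right) e^{- 2 \omega}}{8} (pole of order 2)
  F(ω) = -2πi·ΣRes = \frac{5 \pi \left(1 - 2 \omega\right) e^{- 2 \omega}}{4}

Case ω < 0 (upper half-plane, counterclockwise contour ⇒ F(ω) = +2πi·ΣRes):
  Res_{z = 2 i} g(z) = \frac{5 i \left(- 2 \omega - 1\right) e^{2 \omega}}{8} (pole of order 2)
  F(ω) = 2πi·ΣRes = \frac{5 \pi \left(2 \omega + 1\right) e^{2 \omega}}{4}

Both cases combine into a single formula in |ω|:

F(ω) = \frac{5 \pi \left(1 - 2 \left|{\omega}\right|\right) e^{- 2 \left|{\omega}\right|}}{4}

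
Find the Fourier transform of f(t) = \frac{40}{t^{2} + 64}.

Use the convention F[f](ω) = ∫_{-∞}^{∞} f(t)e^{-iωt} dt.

F(ω) = 5 \pi e^{- 8 \left|{\omega}\right|}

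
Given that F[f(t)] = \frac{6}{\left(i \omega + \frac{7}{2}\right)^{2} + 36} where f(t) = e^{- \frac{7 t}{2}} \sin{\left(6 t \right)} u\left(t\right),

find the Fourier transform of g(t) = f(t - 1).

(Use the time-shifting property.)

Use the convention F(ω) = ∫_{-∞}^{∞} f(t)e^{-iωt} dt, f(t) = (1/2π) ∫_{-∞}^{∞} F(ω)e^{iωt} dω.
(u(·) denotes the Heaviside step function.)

F[g](ω) = \frac{24 e^{- i \omega}}{\left(2 i \omega + 7\right)^{2} + 144}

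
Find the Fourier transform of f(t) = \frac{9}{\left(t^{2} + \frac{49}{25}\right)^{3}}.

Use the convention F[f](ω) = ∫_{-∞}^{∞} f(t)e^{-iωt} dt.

F(ω) = \frac{1125 \pi \left(49 \omega^{2} + 105 \left|{\omega}\right| + 75\right) e^{- \frac{7 \left|{\omega}\right|}{5}}}{134456}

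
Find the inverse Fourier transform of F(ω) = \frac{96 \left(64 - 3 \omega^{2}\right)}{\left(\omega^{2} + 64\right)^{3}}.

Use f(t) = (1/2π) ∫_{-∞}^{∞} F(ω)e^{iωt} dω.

f(t) = 3 t^{2} e^{- 8 \left|{t}\right|}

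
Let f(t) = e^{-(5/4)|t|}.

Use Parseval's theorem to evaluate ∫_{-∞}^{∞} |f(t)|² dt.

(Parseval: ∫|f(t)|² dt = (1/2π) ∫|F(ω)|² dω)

∫|f(t)|² dt = \frac{4}{5}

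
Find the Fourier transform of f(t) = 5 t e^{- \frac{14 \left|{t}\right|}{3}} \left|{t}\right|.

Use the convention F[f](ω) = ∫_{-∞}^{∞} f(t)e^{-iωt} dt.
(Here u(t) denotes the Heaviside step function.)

F(ω) = \frac{4860 i \omega \left(3 \omega^{2} - 196\right)}{\left(9 \omega^{2} + 196\right)^{3}}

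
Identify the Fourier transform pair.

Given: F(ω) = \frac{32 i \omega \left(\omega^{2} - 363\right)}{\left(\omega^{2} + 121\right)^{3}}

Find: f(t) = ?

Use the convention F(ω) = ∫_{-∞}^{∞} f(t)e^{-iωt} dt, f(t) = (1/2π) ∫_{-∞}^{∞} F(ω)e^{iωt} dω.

f(t) = 8 t e^{- 11 \left|{t}\right|} \left|{t}\right|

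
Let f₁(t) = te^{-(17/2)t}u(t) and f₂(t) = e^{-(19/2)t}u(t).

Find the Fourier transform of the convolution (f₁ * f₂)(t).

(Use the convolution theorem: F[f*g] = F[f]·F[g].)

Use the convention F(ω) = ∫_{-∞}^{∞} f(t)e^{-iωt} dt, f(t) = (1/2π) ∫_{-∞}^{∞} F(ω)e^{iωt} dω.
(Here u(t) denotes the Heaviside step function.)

F[f₁*f₂](ω) = \frac{8}{\left(2 i \omega + 17\right)^{2} \left(2 i \omega + 19\right)}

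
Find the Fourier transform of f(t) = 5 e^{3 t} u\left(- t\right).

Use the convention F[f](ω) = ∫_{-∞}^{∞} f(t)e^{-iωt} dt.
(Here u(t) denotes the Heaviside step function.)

F(ω) = - \frac{5}{i \omega - 3}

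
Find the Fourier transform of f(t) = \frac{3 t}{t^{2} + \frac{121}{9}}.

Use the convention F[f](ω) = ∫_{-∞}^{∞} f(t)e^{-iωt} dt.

F(ω) = - 3 i \pi e^{- \frac{11 \left|{\omega}\right|}{3}} \operatorname{sign}{\left(\omega \right)}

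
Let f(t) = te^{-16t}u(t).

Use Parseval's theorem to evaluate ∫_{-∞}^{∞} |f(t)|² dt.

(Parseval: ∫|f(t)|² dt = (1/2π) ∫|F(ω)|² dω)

∫|f(t)|² dt = \frac{1}{16384}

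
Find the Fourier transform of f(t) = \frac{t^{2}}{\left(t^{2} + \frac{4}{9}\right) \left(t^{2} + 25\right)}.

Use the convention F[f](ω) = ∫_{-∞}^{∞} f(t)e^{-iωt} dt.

F(ω) = \frac{45 \pi e^{- 5 \left|{\omega}\right|}}{221} - \frac{6 \pi e^{- \frac{2 \left|{\omega}\right|}{3}}}{221}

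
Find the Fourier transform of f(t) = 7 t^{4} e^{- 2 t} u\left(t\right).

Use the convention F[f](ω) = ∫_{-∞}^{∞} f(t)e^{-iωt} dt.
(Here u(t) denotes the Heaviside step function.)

F(ω) = \frac{168}{\left(i \omega + 2\right)^{5}}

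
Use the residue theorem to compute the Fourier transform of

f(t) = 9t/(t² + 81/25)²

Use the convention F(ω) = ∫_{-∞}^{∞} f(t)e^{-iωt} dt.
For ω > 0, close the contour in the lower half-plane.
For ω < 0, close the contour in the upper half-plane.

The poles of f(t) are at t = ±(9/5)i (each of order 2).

Let g(z) = f(z)e^{-iωz}; for large |z| the factor e^{-iωz} decays in the lower half-plane when ω > 0 and in the upper half-plane when ω < 0.

Case ω > 0 (lower half-plane, clockwise contour ⇒ F(ω) = -2πi·ΣRes):
  Res_{z = - \frac{9 i}{5}} g(z) = \frac{5 \omega e^{- \frac{9 \omega}{5}}}{4} (pole of order 2)
  F(ω) = -2πi·ΣRes = - \frac{5 i \pi \omega e^{- \frac{9 \omega}{5}}}{2}

Case ω < 0 (upper half-plane, counterclockwise contour ⇒ F(ω) = +2πi·ΣRes):
  Res_{z = \frac{9 i}{5}} g(z) = - \frac{5 \omega e^{\frac{9 \omega}{5}}}{4} (pole of order 2)
  F(ω) = 2πi·ΣRes = - \frac{5 i \pi \omega e^{\frac{9 \omega}{5}}}{2}

Both cases combine into a single formula in |ω|:

F(ω) = - \frac{5 i \pi \omega e^{- \frac{9 \left|{\omega}\right|}{5}}}{2}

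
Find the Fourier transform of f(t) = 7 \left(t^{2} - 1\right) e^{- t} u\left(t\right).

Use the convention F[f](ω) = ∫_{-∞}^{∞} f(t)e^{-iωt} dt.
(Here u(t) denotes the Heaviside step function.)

F(ω) = \frac{7 \left(2 i \omega - \left(i \omega + 1\right)^{3} + 2\right)}{\left(i \omega + 1\right)^{4}}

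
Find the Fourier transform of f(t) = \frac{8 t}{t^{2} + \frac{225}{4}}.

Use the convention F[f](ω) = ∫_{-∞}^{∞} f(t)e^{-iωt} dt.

F(ω) = - 8 i \pi e^{- \frac{15 \left|{\omega}\right|}{2}} \operatorname{sign}{\left(\omega \right)}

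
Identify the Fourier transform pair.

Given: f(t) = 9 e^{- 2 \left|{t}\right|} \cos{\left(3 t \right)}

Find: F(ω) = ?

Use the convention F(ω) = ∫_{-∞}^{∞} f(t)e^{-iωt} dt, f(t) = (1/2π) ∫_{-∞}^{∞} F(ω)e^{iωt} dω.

F(ω) = \frac{36 \left(\omega^{2} + 13\right)}{\omega^{4} - 10 \omega^{2} + 169}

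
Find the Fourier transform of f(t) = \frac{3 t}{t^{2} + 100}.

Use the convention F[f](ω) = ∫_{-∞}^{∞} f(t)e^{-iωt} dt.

F(ω) = - 3 i \pi e^{- 10 \left|{\omega}\right|} \operatorname{sign}{\left(\omega \right)}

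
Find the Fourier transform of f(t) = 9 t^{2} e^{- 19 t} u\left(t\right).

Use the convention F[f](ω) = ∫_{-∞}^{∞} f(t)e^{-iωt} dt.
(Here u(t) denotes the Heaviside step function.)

F(ω) = \frac{18}{\left(i \omega + 19\right)^{3}}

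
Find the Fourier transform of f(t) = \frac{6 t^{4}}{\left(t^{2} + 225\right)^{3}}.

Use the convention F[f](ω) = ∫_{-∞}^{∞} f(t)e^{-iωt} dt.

F(ω) = \frac{3 \pi \left(75 \omega^{2} - 25 \left|{\omega}\right| + 1\right) e^{- 15 \left|{\omega}\right|}}{20}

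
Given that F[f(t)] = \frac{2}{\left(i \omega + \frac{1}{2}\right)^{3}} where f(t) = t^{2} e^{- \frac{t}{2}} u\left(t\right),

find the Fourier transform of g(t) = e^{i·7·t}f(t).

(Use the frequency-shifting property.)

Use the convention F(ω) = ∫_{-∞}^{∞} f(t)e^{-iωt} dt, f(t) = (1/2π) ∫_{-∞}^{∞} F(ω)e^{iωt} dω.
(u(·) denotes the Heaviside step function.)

F[g](ω) = \frac{16}{\left(2 i \left(\omega - 7\right) + 1\right)^{3}}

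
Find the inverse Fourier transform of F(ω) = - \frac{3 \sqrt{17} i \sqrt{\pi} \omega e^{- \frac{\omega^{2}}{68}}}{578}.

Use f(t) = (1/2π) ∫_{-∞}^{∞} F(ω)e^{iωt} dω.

f(t) = 3 t e^{- 17 t^{2}}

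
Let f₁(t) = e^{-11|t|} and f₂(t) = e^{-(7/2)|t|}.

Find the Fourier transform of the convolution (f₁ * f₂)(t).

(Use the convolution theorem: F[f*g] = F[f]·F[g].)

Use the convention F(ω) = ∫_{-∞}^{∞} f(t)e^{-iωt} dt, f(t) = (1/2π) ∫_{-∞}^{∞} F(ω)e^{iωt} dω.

F[f₁*f₂](ω) = \frac{616}{\left(\omega^{2} + 121\right) \left(4 \omega^{2} + 49\right)}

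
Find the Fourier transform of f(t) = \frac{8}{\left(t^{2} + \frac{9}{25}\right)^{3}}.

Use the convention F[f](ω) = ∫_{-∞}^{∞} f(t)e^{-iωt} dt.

F(ω) = \frac{125 \pi \left(3 \omega^{2} + 15 \left|{\omega}\right| + 25\right) e^{- \frac{3 \left|{\omega}\right|}{5}}}{81}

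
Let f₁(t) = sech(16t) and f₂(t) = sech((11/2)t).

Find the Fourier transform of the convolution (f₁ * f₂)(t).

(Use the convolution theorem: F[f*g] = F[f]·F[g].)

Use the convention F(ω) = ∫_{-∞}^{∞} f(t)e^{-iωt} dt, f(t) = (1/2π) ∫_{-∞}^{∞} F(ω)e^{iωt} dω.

F[f₁*f₂](ω) = \frac{\pi^{2}}{88 \cosh{\left(\frac{\pi \omega}{32} \right)} \cosh{\left(\frac{\pi \omega}{11} \right)}}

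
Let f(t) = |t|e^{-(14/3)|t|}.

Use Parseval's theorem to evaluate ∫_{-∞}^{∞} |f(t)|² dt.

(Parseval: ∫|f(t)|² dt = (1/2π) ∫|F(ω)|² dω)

∫|f(t)|² dt = \frac{27}{5488}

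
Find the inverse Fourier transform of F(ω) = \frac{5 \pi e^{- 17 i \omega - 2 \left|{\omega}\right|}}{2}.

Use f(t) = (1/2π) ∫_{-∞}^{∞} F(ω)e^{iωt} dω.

f(t) = \frac{5}{\left(t - 17\right)^{2} + 4}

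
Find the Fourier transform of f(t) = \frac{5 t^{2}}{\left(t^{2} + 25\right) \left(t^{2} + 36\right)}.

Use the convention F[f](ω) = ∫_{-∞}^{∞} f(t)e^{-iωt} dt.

F(ω) = \frac{5 \pi \left(6 - 5 e^{\left|{\omega}\right|}\right) e^{- 6 \left|{\omega}\right|}}{11}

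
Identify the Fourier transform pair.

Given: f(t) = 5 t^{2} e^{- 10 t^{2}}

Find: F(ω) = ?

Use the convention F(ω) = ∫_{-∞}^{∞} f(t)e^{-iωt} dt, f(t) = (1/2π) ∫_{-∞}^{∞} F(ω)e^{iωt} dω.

F(ω) = \frac{\sqrt{10} \sqrt{\pi} \left(20 - \omega^{2}\right) e^{- \frac{\omega^{2}}{40}}}{800}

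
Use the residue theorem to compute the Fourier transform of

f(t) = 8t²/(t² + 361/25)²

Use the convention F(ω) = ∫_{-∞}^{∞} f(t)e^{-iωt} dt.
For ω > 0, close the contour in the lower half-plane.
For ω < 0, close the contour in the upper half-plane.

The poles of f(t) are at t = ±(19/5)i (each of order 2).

Let g(z) = f(z)e^{-iωz}; for large |z| the factor e^{-iωz} decays in the lower half-plane when ω > 0 and in the upper half-plane when ω < 0.

Case ω > 0 (lower half-plane, clockwise contour ⇒ F(ω) = -2πi·ΣRes):
  Res_{z = - \frac{19 i}{5}} g(z) = i \left(\frac{10}{19} - 2 \omega\right) e^{- \frac{19 \omega}{5}} (pole of order 2)
  F(ω) = -2πi·ΣRes = \frac{4 \pi \left(5 - 19 \omega\right) e^{- \frac{19 \omega}{5}}}{19}

Case ω < 0 (upper half-plane, counterclockwise contour ⇒ F(ω) = +2πi·ΣRes):
  Res_{z = \frac{19 i}{5}} g(z) = i \left(- 2 \omega - \frac{10}{19}\right) e^{\frac{19 \omega}{5}} (pole of order 2)
  F(ω) = 2πi·ΣRes = \frac{4 \pi \left(19 \omega + 5\right) e^{\frac{19 \omega}{5}}}{19}

Both cases combine into a single formula in |ω|:

F(ω) = \frac{4 \pi \left(5 - 19 \left|{\omega}\right|\right) e^{- \frac{19 \left|{\omega}\right|}{5}}}{19}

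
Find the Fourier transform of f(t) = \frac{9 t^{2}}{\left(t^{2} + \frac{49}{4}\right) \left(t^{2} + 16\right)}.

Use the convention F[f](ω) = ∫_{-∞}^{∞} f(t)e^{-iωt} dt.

F(ω) = \frac{48 \pi e^{- 4 \left|{\omega}\right|}}{5} - \frac{42 \pi e^{- \frac{7 \left|{\omega}\right|}{2}}}{5}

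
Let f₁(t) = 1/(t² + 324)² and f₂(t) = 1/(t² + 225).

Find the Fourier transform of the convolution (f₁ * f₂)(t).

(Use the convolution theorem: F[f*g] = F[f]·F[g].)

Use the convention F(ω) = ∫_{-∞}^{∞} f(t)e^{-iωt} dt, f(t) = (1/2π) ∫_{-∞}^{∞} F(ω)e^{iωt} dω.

F[f₁*f₂](ω) = \frac{\pi^{2} \left(18 \left|{\omega}\right| + 1\right) e^{- 33 \left|{\omega}\right|}}{174960}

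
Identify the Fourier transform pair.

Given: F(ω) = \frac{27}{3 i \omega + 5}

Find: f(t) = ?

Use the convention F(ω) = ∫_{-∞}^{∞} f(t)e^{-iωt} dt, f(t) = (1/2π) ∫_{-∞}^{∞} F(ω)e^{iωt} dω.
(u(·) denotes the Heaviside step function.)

f(t) = 9 e^{- \frac{5 t}{3}} u\left(t\right)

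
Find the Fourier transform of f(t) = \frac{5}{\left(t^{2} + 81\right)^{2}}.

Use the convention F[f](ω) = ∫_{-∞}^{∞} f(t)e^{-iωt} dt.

F(ω) = \frac{5 \pi \left(9 \left|{\omega}\right| + 1\right) e^{- 9 \left|{\omega}\right|}}{1458}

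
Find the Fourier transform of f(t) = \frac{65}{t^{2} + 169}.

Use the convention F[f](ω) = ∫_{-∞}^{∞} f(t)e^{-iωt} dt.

F(ω) = 5 \pi e^{- 13 \left|{\omega}\right|}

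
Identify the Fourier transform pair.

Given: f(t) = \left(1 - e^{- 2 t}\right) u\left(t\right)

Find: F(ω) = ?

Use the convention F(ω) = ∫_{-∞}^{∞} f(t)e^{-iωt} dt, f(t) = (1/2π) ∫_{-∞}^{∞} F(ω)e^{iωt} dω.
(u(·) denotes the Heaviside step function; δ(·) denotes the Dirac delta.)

F(ω) = \pi \delta\left(\omega\right) - \frac{2 i}{\omega \left(i \omega + 2\right)}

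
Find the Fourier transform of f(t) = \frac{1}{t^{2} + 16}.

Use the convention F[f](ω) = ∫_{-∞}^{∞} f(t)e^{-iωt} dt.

F(ω) = \frac{\pi e^{- 4 \left|{\omega}\right|}}{4}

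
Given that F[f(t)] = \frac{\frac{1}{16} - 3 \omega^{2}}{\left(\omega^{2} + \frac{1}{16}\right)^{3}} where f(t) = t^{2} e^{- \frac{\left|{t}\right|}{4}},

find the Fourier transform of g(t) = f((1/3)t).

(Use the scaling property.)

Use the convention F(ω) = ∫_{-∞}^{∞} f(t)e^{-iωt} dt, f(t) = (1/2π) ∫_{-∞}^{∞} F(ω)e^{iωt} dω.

F[g](ω) = \frac{768 \left(1 - 432 \omega^{2}\right)}{\left(144 \omega^{2} + 1\right)^{3}}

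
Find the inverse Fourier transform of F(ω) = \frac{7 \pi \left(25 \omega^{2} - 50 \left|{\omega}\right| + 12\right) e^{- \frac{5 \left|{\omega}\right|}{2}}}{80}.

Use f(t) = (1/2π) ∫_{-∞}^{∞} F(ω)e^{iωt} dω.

f(t) = \frac{7 t^{4}}{\left(t^{2} + \frac{25}{4}\right)^{3}}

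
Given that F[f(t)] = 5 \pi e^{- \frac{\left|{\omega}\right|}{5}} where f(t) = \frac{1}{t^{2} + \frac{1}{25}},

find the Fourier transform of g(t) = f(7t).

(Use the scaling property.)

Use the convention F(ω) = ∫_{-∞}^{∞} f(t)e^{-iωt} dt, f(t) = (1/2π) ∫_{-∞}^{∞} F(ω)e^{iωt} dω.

F[g](ω) = \frac{5 \pi e^{- \frac{\left|{\omega}\right|}{35}}}{7}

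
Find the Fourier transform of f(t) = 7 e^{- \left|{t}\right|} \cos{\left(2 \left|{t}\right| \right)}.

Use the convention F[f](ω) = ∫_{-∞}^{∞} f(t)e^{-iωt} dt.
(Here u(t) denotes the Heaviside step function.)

F(ω) = \frac{14 \left(\omega^{2} + 5\right)}{\omega^{4} - 6 \omega^{2} + 25}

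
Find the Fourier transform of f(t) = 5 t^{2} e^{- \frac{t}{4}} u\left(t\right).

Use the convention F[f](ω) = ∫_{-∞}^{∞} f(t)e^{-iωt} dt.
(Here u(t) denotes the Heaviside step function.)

F(ω) = \frac{640}{\left(4 i \omega + 1\right)^{3}}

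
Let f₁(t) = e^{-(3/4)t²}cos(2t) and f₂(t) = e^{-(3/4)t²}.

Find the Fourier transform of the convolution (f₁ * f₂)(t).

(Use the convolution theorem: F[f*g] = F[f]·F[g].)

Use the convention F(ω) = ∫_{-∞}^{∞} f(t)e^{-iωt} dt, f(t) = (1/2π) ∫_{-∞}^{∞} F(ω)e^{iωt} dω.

F[f₁*f₂](ω) = \frac{2 \pi \left(e^{\frac{8 \omega}{3}} + 1\right) e^{- \frac{2 \omega^{2}}{3} - \frac{4 \omega}{3} - \frac{4}{3}}}{3}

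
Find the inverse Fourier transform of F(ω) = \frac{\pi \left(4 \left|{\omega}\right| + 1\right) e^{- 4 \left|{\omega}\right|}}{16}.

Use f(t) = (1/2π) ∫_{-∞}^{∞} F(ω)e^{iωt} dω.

f(t) = \frac{8}{\left(t^{2} + 16\right)^{2}}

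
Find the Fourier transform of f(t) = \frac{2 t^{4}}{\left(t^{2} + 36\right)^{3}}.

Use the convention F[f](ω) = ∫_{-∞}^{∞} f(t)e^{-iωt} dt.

F(ω) = \frac{\pi \left(12 \omega^{2} - 10 \left|{\omega}\right| + 1\right) e^{- 6 \left|{\omega}\right|}}{8}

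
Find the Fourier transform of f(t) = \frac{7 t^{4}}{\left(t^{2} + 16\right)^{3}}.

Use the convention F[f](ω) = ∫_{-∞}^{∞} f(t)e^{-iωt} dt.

F(ω) = \frac{7 \pi \left(16 \omega^{2} - 20 \left|{\omega}\right| + 3\right) e^{- 4 \left|{\omega}\right|}}{32}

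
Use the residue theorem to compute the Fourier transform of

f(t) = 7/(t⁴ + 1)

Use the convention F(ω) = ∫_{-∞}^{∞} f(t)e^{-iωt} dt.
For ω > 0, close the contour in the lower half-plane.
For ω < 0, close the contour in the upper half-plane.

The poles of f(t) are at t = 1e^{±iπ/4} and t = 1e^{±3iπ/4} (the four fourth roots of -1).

Let g(z) = f(z)e^{-iωz}; for large |z| the factor e^{-iωz} decays in the lower half-plane when ω > 0 and in the upper half-plane when ω < 0.

Case ω > 0 (lower half-plane, clockwise contour ⇒ F(ω) = -2πi·ΣRes):
  Res_{z = - \frac{\sqrt{2}}{2} - \frac{\sqrt{2} i}{2}} g(z) = \frac{7 \sqrt{2} i \left(1 - i\right) e^{\frac{\sqrt{2} \omega \left(-1 + i\right)}{2}}}{8}
  Res_{z = \frac{\sqrt{2}}{2} - \frac{\sqrt{2} i}{2}} g(z) = \frac{7 \sqrt{2} i \left(1 + i\right) e^{- \frac{\sqrt{2} \omega \left(1 + i\right)}{2}}}{8}
  F(ω) = -2πi·ΣRes = \frac{7 \sqrt{2} \pi \left(1 - i\right) \left(e^{\sqrt{2} i \omega} + i\right) e^{- \frac{\sqrt{2} \omega \left(1 + i\right)}{2}}}{4} = 7 \pi e^{- \frac{\sqrt{2} \omega}{2}} \sin{\left(\frac{\sqrt{2} \omega}{2} + \frac{\pi}{4} \right)}

Case ω < 0 (upper half-plane, counterclockwise contour ⇒ F(ω) = +2πi·ΣRes):
  Res_{z = \frac{\sqrt{2}}{2} + \frac{\sqrt{2} i}{2}} g(z) = \frac{7 \sqrt{2} i \left(-1 + i\right) e^{\frac{\sqrt{2} \omega \left(1 - i\right)}{2}}}{8}
  Res_{z = - \frac{\sqrt{2}}{2} + \frac{\sqrt{2} i}{2}} g(z) = \frac{7 \sqrt{2} \left(1 - i\right) e^{\frac{\sqrt{2} \omega \left(1 + i\right)}{2}}}{8}
  F(ω) = 2πi·ΣRes = - \frac{7 \sqrt{2} i \pi \left(i \left(1 - i\right) e^{\frac{\sqrt{2} \omega \left(1 - i\right)}{2}} - \left(1 - i\right) e^{\frac{\sqrt{2} \omega \left(1 + i\right)}{2}}\right)}{4} = 7 \pi e^{\frac{\sqrt{2} \omega}{2}} \cos{\left(\frac{\sqrt{2} \omega}{2} + \frac{\pi}{4} \right)}

Both cases combine into a single formula in |ω|:

F(ω) = 7 \pi e^{- \frac{\sqrt{2} \left|{\omega}\right|}{2}} \sin{\left(\frac{\sqrt{2} \left|{\omega}\right|}{2} + \frac{\pi}{4} \right)}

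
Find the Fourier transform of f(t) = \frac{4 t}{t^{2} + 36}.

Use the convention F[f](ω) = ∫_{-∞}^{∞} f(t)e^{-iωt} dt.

F(ω) = - 4 i \pi e^{- 6 \left|{\omega}\right|} \operatorname{sign}{\left(\omega \right)}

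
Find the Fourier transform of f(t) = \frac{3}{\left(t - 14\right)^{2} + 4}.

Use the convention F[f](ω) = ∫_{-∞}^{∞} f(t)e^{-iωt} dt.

F(ω) = \frac{3 \pi e^{- 14 i \omega - 2 \left|{\omega}\right|}}{2}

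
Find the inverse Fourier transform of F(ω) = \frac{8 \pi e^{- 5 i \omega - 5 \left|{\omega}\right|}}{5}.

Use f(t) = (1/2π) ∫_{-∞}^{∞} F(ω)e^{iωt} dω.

f(t) = \frac{8}{\left(t - 5\right)^{2} + 25}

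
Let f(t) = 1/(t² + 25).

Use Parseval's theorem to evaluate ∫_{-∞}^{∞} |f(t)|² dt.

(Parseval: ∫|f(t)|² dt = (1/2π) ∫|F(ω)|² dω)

∫|f(t)|² dt = \frac{\pi}{250}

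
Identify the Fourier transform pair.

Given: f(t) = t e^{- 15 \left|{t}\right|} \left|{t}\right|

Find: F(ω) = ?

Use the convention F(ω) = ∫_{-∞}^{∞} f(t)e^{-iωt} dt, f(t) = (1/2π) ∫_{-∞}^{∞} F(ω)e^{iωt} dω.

F(ω) = \frac{4 i \omega \left(\omega^{2} - 675\right)}{\left(\omega^{2} + 225\right)^{3}}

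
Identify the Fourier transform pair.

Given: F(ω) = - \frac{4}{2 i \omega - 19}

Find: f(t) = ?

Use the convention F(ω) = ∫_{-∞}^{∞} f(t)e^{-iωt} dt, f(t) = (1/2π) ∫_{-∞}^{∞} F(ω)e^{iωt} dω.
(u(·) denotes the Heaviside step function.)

f(t) = 2 e^{\frac{19 t}{2}} u\left(- t\right)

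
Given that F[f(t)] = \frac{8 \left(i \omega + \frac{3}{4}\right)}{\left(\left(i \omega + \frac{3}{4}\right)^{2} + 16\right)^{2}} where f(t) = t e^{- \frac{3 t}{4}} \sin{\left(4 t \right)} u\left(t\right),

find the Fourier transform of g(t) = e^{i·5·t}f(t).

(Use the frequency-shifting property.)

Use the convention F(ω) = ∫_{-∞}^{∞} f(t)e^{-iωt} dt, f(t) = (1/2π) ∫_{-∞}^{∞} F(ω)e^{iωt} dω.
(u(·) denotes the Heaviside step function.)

F[g](ω) = \frac{512 \left(4 i \left(\omega - 5\right) + 3\right)}{\left(\left(4 i \left(\omega - 5\right) + 3\right)^{2} + 256\right)^{2}}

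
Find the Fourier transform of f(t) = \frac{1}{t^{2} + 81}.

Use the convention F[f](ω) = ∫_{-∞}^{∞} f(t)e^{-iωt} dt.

F(ω) = \frac{\pi e^{- 9 \left|{\omega}\right|}}{9}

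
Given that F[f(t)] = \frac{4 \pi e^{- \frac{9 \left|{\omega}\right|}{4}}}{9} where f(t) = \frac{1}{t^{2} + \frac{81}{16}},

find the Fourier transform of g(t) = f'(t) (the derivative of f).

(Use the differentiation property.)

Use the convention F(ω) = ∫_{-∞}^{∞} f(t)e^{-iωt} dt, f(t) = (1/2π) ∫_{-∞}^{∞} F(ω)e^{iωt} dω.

F[g](ω) = \frac{4 i \pi \omega e^{- \frac{9 \left|{\omega}\right|}{4}}}{9}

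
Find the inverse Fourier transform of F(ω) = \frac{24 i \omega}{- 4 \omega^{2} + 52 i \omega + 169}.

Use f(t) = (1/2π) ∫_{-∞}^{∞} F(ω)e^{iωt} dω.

f(t) = 6 \left(1 - \frac{13 t}{2}\right) e^{- \frac{13 t}{2}} u\left(t\right)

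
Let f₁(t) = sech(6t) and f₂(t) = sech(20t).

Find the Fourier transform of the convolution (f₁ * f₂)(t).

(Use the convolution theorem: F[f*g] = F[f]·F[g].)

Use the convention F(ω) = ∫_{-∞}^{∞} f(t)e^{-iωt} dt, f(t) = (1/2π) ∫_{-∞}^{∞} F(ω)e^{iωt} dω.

F[f₁*f₂](ω) = \frac{\pi^{2}}{120 \cosh{\left(\frac{\pi \omega}{40} \right)} \cosh{\left(\frac{\pi \omega}{12} \right)}}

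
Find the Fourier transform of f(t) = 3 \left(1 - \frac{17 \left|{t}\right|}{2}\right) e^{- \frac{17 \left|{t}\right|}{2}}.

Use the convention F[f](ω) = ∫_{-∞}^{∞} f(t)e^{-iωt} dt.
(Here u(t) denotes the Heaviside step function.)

F(ω) = \frac{1632 \omega^{2}}{\left(4 \omega^{2} + 289\right)^{2}}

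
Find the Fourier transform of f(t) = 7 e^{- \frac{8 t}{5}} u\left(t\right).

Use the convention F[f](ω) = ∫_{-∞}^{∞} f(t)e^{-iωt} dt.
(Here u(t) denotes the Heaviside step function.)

F(ω) = \frac{35}{5 i \omega + 8}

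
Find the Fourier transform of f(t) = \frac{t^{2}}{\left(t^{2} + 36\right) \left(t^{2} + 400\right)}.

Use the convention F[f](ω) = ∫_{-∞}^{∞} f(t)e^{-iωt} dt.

F(ω) = \frac{\pi \left(10 - 3 e^{14 \left|{\omega}\right|}\right) e^{- 20 \left|{\omega}\right|}}{182}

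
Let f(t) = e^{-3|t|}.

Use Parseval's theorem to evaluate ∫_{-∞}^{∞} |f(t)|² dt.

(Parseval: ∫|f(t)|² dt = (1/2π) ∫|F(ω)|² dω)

∫|f(t)|² dt = \frac{1}{3}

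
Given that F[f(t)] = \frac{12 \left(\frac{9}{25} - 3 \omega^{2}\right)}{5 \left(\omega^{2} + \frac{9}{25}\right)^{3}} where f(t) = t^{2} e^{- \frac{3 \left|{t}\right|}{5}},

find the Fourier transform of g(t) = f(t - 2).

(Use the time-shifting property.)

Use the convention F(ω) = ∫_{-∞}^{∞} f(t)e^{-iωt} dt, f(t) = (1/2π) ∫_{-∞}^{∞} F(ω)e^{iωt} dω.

F[g](ω) = \frac{4500 \left(3 - 25 \omega^{2}\right) e^{- 2 i \omega}}{\left(25 \omega^{2} + 9\right)^{3}}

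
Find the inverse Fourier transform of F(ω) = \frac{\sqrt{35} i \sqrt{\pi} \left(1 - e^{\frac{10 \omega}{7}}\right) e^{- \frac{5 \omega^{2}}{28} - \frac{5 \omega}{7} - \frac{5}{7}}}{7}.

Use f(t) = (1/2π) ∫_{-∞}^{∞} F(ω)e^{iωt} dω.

f(t) = 2 e^{- \frac{7 t^{2}}{5}} \sin{\left(2 t \right)}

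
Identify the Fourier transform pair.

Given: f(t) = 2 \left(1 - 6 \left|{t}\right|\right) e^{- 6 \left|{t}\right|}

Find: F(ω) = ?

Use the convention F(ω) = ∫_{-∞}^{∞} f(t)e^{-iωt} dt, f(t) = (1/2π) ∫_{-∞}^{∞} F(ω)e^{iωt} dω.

F(ω) = \frac{48 \omega^{2}}{\left(\omega^{2} + 36\right)^{2}}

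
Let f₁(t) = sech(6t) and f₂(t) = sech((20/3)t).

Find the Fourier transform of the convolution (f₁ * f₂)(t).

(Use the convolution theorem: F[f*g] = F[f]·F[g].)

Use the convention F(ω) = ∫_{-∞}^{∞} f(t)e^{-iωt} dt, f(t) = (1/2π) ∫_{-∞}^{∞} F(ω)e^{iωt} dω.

F[f₁*f₂](ω) = \frac{\pi^{2}}{40 \cosh{\left(\frac{3 \pi \omega}{40} \right)} \cosh{\left(\frac{\pi \omega}{12} \right)}}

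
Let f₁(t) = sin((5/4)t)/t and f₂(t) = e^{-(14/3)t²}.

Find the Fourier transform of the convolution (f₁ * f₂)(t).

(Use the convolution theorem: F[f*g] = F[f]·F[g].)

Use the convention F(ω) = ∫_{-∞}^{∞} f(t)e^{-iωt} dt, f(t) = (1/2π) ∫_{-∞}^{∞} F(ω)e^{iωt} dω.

F[f₁*f₂](ω) = \begin{cases} \frac{\sqrt{42} \pi^{\frac{3}{2}} e^{- \frac{3 \omega^{2}}{56}}}{14} & \text{for}\: \omega > - \frac{5}{4} \wedge \omega < \frac{5}{4} \\0 & \text{otherwise} \end{cases}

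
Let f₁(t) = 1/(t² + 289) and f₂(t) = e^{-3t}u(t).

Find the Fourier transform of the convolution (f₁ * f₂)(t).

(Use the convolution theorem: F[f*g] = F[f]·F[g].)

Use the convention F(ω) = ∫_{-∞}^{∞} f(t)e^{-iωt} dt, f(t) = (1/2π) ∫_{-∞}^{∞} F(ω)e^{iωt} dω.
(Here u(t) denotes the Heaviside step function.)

F[f₁*f₂](ω) = \frac{\pi e^{- 17 \left|{\omega}\right|}}{17 \left(i \omega + 3\right)}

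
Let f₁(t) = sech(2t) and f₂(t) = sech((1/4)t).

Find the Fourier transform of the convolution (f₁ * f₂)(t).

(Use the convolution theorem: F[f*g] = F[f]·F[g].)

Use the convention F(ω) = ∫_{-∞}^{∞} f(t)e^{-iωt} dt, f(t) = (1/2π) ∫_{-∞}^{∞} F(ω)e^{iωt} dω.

F[f₁*f₂](ω) = \frac{2 \pi^{2}}{\cosh{\left(\frac{\pi \omega}{4} \right)} \cosh{\left(2 \pi \omega \right)}}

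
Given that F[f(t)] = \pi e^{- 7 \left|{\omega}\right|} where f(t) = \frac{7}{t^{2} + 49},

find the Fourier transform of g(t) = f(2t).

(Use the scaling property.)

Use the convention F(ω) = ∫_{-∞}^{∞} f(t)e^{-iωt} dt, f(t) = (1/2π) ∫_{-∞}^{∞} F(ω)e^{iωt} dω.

F[g](ω) = \frac{\pi e^{- \frac{7 \left|{\omega}\right|}{2}}}{2}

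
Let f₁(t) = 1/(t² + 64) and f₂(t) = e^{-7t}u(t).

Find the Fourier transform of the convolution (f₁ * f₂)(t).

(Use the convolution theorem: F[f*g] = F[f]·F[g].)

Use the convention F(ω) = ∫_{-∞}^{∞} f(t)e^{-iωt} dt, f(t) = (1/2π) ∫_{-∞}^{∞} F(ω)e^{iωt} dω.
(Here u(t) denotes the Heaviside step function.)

F[f₁*f₂](ω) = \frac{\pi e^{- 8 \left|{\omega}\right|}}{8 \left(i \omega + 7\right)}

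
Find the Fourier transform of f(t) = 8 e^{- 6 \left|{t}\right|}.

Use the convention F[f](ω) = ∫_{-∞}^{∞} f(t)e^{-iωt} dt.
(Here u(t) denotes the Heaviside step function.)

F(ω) = \frac{96}{\omega^{2} + 36}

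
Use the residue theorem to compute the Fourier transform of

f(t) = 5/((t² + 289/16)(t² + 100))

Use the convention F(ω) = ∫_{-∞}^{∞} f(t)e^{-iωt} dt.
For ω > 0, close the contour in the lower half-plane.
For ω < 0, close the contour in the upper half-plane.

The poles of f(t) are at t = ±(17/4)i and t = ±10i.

Let g(z) = f(z)e^{-iωz}; for large |z| the factor e^{-iωz} decays in the lower half-plane when ω > 0 and in the upper half-plane when ω < 0.

Case ω > 0 (lower half-plane, clockwise contour ⇒ F(ω) = -2πi·ΣRes):
  Res_{z = - \frac{17 i}{4}} g(z) = \frac{160 i e^{- \frac{17 \omega}{4}}}{22287}
  Res_{z = - 10 i} g(z) = - \frac{4 i e^{- 10 \omega}}{1311}
  F(ω) = -2πi·ΣRes = - \frac{8 \pi e^{- 10 \omega}}{1311} + \frac{320 \pi e^{- \frac{17 \omega}{4}}}{22287}

Case ω < 0 (upper half-plane, counterclockwise contour ⇒ F(ω) = +2πi·ΣRes):
  Res_{z = \frac{17 i}{4}} g(z) = - \frac{160 i e^{\frac{17 \omega}{4}}}{22287}
  Res_{z = 10 i} g(z) = \frac{4 i e^{10 \omega}}{1311}
  F(ω) = 2πi·ΣRes = \frac{8 \pi \left(40 e^{\frac{17 \omega}{4}} - 17 e^{10 \omega}\right)}{22287}

Both cases combine into a single formula in |ω|:

F(ω) = - \frac{8 \pi e^{- 10 \left|{\omega}\right|}}{1311} + \frac{320 \pi e^{- \frac{17 \left|{\omega}\right|}{4}}}{22287}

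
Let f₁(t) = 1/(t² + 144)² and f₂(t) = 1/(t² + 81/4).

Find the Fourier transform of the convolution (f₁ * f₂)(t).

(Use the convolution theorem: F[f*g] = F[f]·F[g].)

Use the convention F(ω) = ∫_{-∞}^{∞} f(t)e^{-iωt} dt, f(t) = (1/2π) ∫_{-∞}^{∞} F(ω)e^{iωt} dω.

F[f₁*f₂](ω) = \frac{\pi^{2} \left(12 \left|{\omega}\right| + 1\right) e^{- \frac{33 \left|{\omega}\right|}{2}}}{15552}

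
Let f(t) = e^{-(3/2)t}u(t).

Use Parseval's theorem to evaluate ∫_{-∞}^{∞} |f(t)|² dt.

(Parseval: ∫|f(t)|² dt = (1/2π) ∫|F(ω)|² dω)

∫|f(t)|² dt = \frac{1}{3}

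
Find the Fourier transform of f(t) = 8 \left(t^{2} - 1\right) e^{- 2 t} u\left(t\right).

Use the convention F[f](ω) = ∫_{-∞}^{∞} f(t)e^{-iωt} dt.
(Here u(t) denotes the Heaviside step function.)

F(ω) = \frac{8 \left(2 i \omega - \left(i \omega + 2\right)^{3} + 4\right)}{\left(i \omega + 2\right)^{4}}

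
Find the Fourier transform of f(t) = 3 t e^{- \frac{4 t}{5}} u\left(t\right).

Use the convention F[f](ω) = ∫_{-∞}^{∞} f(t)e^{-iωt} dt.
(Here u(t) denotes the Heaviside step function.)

F(ω) = \frac{75}{\left(5 i \omega + 4\right)^{2}}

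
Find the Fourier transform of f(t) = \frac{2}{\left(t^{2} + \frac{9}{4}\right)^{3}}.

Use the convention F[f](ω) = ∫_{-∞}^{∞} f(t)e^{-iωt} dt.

F(ω) = \frac{2 \pi \left(3 \omega^{2} + 6 \left|{\omega}\right| + 4\right) e^{- \frac{3 \left|{\omega}\right|}{2}}}{81}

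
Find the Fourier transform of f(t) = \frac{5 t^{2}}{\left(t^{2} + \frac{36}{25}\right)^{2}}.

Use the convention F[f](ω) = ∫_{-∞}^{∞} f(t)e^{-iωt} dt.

F(ω) = \frac{5 \pi \left(5 - 6 \left|{\omega}\right|\right) e^{- \frac{6 \left|{\omega}\right|}{5}}}{12}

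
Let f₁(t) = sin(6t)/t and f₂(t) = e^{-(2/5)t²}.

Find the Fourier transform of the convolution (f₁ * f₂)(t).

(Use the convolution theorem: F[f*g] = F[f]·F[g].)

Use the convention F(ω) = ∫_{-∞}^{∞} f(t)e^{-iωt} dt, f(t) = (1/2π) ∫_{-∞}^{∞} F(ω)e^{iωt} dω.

F[f₁*f₂](ω) = \begin{cases} \frac{\sqrt{10} \pi^{\frac{3}{2}} e^{- \frac{5 \omega^{2}}{8}}}{2} & \text{for}\: \omega > -6 \wedge \omega < 6 \\0 & \text{otherwise} \end{cases}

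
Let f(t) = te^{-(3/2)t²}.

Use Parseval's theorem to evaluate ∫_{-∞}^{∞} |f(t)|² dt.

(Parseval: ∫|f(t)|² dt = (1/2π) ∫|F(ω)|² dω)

∫|f(t)|² dt = \frac{\sqrt{3} \sqrt{\pi}}{18}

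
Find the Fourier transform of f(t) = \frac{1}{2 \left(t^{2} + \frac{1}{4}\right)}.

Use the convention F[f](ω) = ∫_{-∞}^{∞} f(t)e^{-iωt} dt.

F(ω) = \pi e^{- \frac{\left|{\omega}\right|}{2}}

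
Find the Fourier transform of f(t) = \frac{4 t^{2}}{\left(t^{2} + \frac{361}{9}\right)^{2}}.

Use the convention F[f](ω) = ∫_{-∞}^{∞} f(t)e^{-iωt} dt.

F(ω) = \frac{2 \pi \left(3 - 19 \left|{\omega}\right|\right) e^{- \frac{19 \left|{\omega}\right|}{3}}}{19}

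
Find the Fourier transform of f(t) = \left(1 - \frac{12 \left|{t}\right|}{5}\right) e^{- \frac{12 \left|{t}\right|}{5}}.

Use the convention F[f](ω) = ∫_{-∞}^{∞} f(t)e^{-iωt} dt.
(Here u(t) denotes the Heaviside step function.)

F(ω) = \frac{6000 \omega^{2}}{\left(25 \omega^{2} + 144\right)^{2}}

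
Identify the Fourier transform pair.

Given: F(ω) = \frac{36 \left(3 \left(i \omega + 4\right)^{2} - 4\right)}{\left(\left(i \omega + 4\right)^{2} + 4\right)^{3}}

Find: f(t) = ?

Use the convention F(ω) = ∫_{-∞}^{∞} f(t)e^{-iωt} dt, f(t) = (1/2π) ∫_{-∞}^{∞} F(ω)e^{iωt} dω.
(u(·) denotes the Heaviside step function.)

f(t) = 9 t^{2} e^{- 4 t} \sin{\left(2 t \right)} u\left(t\right)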